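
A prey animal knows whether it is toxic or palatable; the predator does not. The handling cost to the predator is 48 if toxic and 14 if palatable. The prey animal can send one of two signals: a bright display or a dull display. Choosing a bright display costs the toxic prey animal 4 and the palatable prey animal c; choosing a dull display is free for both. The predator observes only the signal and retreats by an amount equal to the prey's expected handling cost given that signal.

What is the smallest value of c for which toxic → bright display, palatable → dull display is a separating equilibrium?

34

Under separation: bright display → toxic (pays 48); dull display → palatable (pays 14).
Toxic: 48 − 4 = 44 ≥ 14 − 0 = 14. Holds regardless of c. ✓
Palatable: 14 − 0 ≥ 48 − c, so c ≥ 48 − 14 = 34.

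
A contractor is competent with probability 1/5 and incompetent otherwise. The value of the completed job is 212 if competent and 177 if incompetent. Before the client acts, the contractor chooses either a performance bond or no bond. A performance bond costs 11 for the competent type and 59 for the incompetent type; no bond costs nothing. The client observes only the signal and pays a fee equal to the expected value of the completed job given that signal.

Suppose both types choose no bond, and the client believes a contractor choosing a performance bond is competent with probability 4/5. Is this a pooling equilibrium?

No

On the equilibrium path (no bond) the client holds the prior 1/5 and pays 1/5·212 + 4/5·177 = 184. Off-path (bond) belief 4/5 gives 4/5·212 + 1/5·177 = 205.
Competent: no bond gives 184 − 0 = 184; bond gives 205 − 11 = 194. Deviates. ✗
Incompetent: no bond gives 184 − 0 = 184; bond gives 205 − 59 = 146. Stays. ✓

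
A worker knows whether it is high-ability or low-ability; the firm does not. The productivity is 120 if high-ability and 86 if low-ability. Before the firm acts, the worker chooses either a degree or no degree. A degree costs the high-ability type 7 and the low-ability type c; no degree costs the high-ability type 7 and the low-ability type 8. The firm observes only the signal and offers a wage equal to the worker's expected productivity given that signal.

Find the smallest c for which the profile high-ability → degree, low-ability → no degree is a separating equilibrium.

Under separation: degree → high-ability (pays 120); no degree → low-ability (pays 86).
High-ability: 120 − 7 = 113 ≥ 86 − 7 = 79. Holds regardless of c. ✓
Low-ability: 86 − 8 ≥ 120 − c, so c ≥ 120 − 78 = 42.

42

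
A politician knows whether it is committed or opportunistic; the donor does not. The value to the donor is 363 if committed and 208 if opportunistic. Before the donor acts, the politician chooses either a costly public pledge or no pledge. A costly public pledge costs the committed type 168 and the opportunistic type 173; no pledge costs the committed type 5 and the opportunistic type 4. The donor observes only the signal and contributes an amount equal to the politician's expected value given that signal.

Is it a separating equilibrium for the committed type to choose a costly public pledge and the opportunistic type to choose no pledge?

No

If types separate, pledge earns payment 363 and no pledge earns 208.
Committed: pledge gives 363 − 168 = 195; no pledge gives 208 − 5 = 203. Would deviate. ✗
Opportunistic: no pledge gives 208 − 4 = 204; pledge gives 363 − 173 = 190. No deviation. ✓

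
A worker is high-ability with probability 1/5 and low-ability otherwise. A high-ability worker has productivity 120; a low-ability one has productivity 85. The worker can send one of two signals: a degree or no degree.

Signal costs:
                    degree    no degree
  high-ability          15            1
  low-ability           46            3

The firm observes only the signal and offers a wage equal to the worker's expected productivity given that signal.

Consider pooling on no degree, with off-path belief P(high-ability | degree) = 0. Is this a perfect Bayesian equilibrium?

At the pooled signal (no degree) the firm holds the prior 1/5 and pays 1/5·120 + 4/5·85 = 92. Off-path (degree) belief 0 gives 0·120 + 1·85 = 85.
High-ability: no degree gives 92 − 1 = 91; degree gives 85 − 15 = 70. Stays. ✓
Low-ability: no degree gives 92 − 3 = 89; degree gives 85 − 46 = 39. Stays. ✓

Yes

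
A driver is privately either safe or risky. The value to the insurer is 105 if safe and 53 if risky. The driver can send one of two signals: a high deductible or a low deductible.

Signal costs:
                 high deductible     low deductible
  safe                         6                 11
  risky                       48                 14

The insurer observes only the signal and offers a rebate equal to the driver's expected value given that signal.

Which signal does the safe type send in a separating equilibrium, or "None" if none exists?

Try safe → high deductible, risky → low deductible:
  Under separation the insurer infers type exactly: high deductible → safe (pays 105), low deductible → risky (pays 53).
  Safe: high deductible gives 105 − 6 = 99; low deductible gives 53 − 11 = 42. No deviation. ✓
  Risky: low deductible gives 53 − 14 = 39; high deductible gives 105 − 48 = 57. Would deviate. ✗
Try safe → low deductible, risky → high deductible:
  Under separation the insurer infers type exactly: low deductible → safe (pays 105), high deductible → risky (pays 53).
  Safe: low deductible gives 105 − 11 = 94; high deductible gives 53 − 6 = 47. No deviation. ✓
  Risky: high deductible gives 53 − 48 = 5; low deductible gives 105 − 14 = 91. Would deviate. ✗
Neither assignment is incentive-compatible.

None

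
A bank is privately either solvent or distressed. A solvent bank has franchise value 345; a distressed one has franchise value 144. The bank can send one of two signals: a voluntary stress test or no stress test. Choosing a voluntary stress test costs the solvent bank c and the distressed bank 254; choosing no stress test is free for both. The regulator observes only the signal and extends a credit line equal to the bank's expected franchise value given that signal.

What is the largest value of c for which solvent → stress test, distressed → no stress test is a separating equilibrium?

201

Under separation: stress test → solvent (pays 345); no stress test → distressed (pays 144).
Distressed: 144 − 0 = 144 ≥ 345 − 254 = 91. Holds regardless of c. ✓
Solvent: 345 − c ≥ 144 − 0, so c ≤ 345 − 144 = 201.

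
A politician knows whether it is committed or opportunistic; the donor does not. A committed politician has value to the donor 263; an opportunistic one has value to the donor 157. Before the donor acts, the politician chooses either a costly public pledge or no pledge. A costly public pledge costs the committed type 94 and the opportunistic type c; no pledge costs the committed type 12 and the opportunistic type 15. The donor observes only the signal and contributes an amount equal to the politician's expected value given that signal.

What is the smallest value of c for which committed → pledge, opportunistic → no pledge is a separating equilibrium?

121

Under separation: pledge → committed (pays 263); no pledge → opportunistic (pays 157).
Committed: 263 − 94 = 169 ≥ 157 − 12 = 145. Holds regardless of c. ✓
Opportunistic: 157 − 15 ≥ 263 − c, so c ≥ 263 − 142 = 121.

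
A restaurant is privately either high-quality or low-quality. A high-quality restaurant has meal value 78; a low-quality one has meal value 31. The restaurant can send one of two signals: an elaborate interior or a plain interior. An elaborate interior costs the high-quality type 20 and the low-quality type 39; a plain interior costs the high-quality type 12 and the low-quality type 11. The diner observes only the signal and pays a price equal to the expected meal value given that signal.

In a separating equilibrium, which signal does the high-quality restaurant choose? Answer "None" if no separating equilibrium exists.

None

Try high-quality → elaborate interior, low-quality → plain interior:
  If types separate, elaborate interior earns payment 78 and plain interior earns 31.
  High-quality: elaborate interior gives 78 − 20 = 58; plain interior gives 31 − 12 = 19. No deviation. ✓
  Low-quality: plain interior gives 31 − 11 = 20; elaborate interior gives 78 − 39 = 39. Would deviate. ✗
Try high-quality → plain interior, low-quality → elaborate interior:
  If types separate, plain interior earns payment 78 and elaborate interior earns 31.
  High-quality: plain interior gives 78 − 12 = 66; elaborate interior gives 31 − 20 = 11. No deviation. ✓
  Low-quality: elaborate interior gives 31 − 39 = -8; plain interior gives 78 − 11 = 67. Would deviate. ✗
Neither assignment is incentive-compatible.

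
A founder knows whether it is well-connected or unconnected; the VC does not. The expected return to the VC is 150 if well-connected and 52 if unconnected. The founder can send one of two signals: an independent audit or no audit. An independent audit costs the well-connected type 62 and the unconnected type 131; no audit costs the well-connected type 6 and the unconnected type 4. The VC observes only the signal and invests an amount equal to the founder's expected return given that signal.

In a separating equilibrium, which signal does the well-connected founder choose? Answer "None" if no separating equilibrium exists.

audit

Try well-connected → audit, unconnected → no audit:
  If types separate, audit earns payment 150 and no audit earns 52.
  Well-connected: audit gives 150 − 62 = 88; no audit gives 52 − 6 = 46. No deviation. ✓
  Unconnected: no audit gives 52 − 4 = 48; audit gives 150 − 131 = 19. No deviation. ✓
Both hold — the well-connected type sends audit.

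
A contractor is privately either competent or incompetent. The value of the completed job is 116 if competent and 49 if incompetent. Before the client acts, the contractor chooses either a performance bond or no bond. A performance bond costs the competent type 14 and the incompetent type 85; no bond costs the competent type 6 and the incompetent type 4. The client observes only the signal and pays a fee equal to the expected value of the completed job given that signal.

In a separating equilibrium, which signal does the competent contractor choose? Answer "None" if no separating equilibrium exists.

bond

Try competent → bond, incompetent → no bond:
  Under separation the client infers type exactly: bond → competent (pays 116), no bond → incompetent (pays 49).
  Competent: bond gives 116 − 14 = 102; no bond gives 49 − 6 = 43. No deviation. ✓
  Incompetent: no bond gives 49 − 4 = 45; bond gives 116 − 85 = 31. No deviation. ✓
Both hold — the competent type sends bond.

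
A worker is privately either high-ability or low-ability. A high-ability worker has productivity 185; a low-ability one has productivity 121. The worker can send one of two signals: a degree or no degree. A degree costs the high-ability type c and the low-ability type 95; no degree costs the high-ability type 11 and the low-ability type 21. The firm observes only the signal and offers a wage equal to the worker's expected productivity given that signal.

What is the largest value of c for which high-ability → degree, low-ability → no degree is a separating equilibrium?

75

Under separation: degree → high-ability (pays 185); no degree → low-ability (pays 121).
Low-ability: 121 − 21 = 100 ≥ 185 − 95 = 90. Holds regardless of c. ✓
High-ability: 185 − c ≥ 121 − 11, so c ≤ 185 − 110 = 75.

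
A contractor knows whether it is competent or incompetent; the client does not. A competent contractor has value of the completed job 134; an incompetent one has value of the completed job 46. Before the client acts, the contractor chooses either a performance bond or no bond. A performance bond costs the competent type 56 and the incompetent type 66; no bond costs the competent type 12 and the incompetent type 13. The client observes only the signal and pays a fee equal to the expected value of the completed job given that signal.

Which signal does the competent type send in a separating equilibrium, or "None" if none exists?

None

Try competent → bond, incompetent → no bond:
  If types separate, bond earns payment 134 and no bond earns 46.
  Competent: bond gives 134 − 56 = 78; no bond gives 46 − 12 = 34. No deviation. ✓
  Incompetent: no bond gives 46 − 13 = 33; bond gives 134 − 66 = 68. Would deviate. ✗
Try competent → no bond, incompetent → bond:
  If types separate, no bond earns payment 134 and bond earns 46.
  Competent: no bond gives 134 − 12 = 122; bond gives 46 − 56 = -10. No deviation. ✓
  Incompetent: bond gives 46 − 66 = -20; no bond gives 134 − 13 = 121. Would deviate. ✗
Neither assignment is incentive-compatible.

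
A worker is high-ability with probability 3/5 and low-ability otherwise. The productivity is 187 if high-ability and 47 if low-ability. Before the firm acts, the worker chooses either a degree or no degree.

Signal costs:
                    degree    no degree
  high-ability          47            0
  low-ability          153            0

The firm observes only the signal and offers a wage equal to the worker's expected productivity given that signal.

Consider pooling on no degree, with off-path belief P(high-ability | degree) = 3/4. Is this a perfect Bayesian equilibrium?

Yes

On the equilibrium path (no degree) the firm holds the prior 3/5 and pays 3/5·187 + 2/5·47 = 131. Off-path (degree) belief 3/4 gives 3/4·187 + 1/4·47 = 152.
High-ability: no degree gives 131 − 0 = 131; degree gives 152 − 47 = 105. Stays. ✓
Low-ability: no degree gives 131 − 0 = 131; degree gives 152 − 153 = -1. Stays. ✓
Beliefs are Bayes-consistent on-path and both types best-respond.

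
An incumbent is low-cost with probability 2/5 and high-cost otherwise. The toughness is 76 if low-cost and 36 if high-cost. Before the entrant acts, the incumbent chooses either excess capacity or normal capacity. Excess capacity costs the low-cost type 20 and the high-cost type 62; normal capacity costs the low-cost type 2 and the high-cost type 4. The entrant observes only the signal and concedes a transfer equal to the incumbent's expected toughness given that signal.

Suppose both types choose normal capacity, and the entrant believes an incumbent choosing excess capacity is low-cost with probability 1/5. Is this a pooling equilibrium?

Yes

At the pooled signal (normal capacity) the entrant holds the prior 2/5 and pays 2/5·76 + 3/5·36 = 52. Off-path (excess capacity) belief 1/5 gives 1/5·76 + 4/5·36 = 44.
Low-cost: normal capacity gives 52 − 2 = 50; excess capacity gives 44 − 20 = 24. Stays. ✓
High-cost: normal capacity gives 52 − 4 = 48; excess capacity gives 44 − 62 = -18. Stays. ✓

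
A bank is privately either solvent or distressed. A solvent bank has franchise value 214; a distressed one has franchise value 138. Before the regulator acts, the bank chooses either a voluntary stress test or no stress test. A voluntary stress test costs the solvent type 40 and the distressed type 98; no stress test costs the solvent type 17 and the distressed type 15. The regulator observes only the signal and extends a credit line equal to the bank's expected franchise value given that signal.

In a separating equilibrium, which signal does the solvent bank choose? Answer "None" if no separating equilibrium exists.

stress test

Try solvent → stress test, distressed → no stress test:
  Under separation the regulator infers type exactly: stress test → solvent (pays 214), no stress test → distressed (pays 138).
  Solvent: stress test gives 214 − 40 = 174; no stress test gives 138 − 17 = 121. No deviation. ✓
  Distressed: no stress test gives 138 − 15 = 123; stress test gives 214 − 98 = 116. No deviation. ✓
Both hold — the solvent type sends stress test.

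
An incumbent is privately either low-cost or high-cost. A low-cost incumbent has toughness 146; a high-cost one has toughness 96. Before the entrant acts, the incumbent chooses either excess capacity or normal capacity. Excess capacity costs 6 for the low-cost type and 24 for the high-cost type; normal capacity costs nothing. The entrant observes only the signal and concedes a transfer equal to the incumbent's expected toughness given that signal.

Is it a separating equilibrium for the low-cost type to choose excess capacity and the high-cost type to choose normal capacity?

No

Under separation the entrant infers type exactly: excess capacity → low-cost (pays 146), normal capacity → high-cost (pays 96).
Low-cost: excess capacity gives 146 − 6 = 140; normal capacity gives 96 − 0 = 96. No deviation. ✓
High-cost: normal capacity gives 96 − 0 = 96; excess capacity gives 146 − 24 = 122. Would deviate. ✗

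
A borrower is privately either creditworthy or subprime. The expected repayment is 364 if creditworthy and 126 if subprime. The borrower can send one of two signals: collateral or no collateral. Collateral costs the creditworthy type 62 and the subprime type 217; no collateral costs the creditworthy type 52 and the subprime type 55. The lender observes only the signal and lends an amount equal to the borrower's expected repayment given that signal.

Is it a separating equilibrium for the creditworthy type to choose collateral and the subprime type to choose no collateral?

No

If types separate, collateral earns payment 364 and no collateral earns 126.
Creditworthy: collateral gives 364 − 62 = 302; no collateral gives 126 − 52 = 74. No deviation. ✓
Subprime: no collateral gives 126 − 55 = 71; collateral gives 364 − 217 = 147. Would deviate. ✗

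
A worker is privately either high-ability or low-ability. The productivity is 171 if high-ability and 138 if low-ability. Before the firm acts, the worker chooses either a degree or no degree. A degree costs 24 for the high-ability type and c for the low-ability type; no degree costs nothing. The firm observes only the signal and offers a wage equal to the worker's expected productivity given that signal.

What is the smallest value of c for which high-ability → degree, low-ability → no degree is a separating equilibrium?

Under separation: degree → high-ability (pays 171); no degree → low-ability (pays 138).
High-ability: 171 − 24 = 147 ≥ 138 − 0 = 138. Holds regardless of c. ✓
Low-ability: 138 − 0 ≥ 171 − c, so c ≥ 171 − 138 = 33.

33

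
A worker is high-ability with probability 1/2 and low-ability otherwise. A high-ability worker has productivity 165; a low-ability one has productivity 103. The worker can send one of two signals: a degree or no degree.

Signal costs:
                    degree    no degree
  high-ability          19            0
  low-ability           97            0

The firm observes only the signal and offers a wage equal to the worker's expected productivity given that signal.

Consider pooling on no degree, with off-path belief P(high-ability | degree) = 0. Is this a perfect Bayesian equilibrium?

Yes

At the pooled signal (no degree) the firm holds the prior 1/2 and pays 1/2·165 + 1/2·103 = 134. Off-path (degree) belief 0 gives 0·165 + 1·103 = 103.
High-ability: no degree gives 134 − 0 = 134; degree gives 103 − 19 = 84. Stays. ✓
Low-ability: no degree gives 134 − 0 = 134; degree gives 103 − 97 = 6. Stays. ✓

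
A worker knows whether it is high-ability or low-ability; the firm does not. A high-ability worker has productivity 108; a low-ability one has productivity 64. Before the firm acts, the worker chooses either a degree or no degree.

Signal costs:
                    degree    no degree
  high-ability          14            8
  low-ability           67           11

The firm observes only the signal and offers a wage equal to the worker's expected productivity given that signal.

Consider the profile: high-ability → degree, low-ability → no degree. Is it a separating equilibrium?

Under separation the firm infers type exactly: degree → high-ability (pays 108), no degree → low-ability (pays 64).
High-ability: degree gives 108 − 14 = 94; no degree gives 64 − 8 = 56. No deviation. ✓
Low-ability: no degree gives 64 − 11 = 53; degree gives 108 − 67 = 41. No deviation. ✓
Both incentive constraints hold.

Yes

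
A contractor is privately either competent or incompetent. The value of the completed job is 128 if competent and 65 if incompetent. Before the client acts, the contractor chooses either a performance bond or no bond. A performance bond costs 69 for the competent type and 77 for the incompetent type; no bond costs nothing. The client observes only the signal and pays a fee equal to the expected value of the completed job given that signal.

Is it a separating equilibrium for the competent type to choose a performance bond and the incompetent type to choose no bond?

If types separate, bond earns payment 128 and no bond earns 65.
Competent: bond gives 128 − 69 = 59; no bond gives 65 − 0 = 65. Would deviate. ✗
Incompetent: no bond gives 65 − 0 = 65; bond gives 128 − 77 = 51. No deviation. ✓

No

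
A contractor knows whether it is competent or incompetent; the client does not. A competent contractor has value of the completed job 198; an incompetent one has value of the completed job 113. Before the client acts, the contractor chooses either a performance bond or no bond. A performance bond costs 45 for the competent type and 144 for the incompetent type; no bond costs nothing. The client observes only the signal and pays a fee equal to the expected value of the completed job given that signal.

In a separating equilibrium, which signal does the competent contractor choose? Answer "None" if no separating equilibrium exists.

bond

Try competent → bond, incompetent → no bond:
  If types separate, bond earns payment 198 and no bond earns 113.
  Competent: bond gives 198 − 45 = 153; no bond gives 113 − 0 = 113. No deviation. ✓
  Incompetent: no bond gives 113 − 0 = 113; bond gives 198 − 144 = 54. No deviation. ✓
Both hold — the competent type sends bond.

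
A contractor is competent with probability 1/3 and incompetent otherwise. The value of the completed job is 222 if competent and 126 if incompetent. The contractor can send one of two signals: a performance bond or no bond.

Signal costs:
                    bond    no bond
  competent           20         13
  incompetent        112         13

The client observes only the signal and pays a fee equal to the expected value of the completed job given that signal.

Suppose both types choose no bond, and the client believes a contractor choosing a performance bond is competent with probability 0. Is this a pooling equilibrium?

Yes

At the pooled signal (no bond) the client holds the prior 1/3 and pays 1/3·222 + 2/3·126 = 158. Off-path (bond) belief 0 gives 0·222 + 1·126 = 126.
Competent: no bond gives 158 − 13 = 145; bond gives 126 − 20 = 106. Stays. ✓
Incompetent: no bond gives 158 − 13 = 145; bond gives 126 − 112 = 14. Stays. ✓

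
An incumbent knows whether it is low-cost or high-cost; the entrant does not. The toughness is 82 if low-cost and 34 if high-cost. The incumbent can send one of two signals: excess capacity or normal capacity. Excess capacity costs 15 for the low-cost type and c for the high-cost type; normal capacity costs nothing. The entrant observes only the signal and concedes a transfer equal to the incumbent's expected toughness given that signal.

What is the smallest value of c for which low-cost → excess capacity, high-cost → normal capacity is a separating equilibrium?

48

Under separation: excess capacity → low-cost (pays 82); normal capacity → high-cost (pays 34).
Low-cost: 82 − 15 = 67 ≥ 34 − 0 = 34. Holds regardless of c. ✓
High-cost: 34 − 0 ≥ 82 − c, so c ≥ 82 − 34 = 48.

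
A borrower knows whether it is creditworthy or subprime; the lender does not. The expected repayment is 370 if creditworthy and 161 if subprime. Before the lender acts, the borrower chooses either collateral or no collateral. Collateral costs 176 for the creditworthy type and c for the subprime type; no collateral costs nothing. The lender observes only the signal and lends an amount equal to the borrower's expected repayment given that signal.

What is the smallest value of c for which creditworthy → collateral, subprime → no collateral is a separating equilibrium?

Under separation: collateral → creditworthy (pays 370); no collateral → subprime (pays 161).
Creditworthy: 370 − 176 = 194 ≥ 161 − 0 = 161. Holds regardless of c. ✓
Subprime: 161 − 0 ≥ 370 − c, so c ≥ 370 − 161 = 209.

209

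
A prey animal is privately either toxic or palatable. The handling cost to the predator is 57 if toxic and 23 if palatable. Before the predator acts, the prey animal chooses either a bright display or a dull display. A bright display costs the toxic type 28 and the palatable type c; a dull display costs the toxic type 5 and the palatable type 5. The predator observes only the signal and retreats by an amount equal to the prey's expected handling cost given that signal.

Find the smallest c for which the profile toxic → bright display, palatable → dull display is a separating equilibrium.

39

Under separation: bright display → toxic (pays 57); dull display → palatable (pays 23).
Toxic: 57 − 28 = 29 ≥ 23 − 5 = 18. Holds regardless of c. ✓
Palatable: 23 − 5 ≥ 57 − c, so c ≥ 57 − 18 = 39.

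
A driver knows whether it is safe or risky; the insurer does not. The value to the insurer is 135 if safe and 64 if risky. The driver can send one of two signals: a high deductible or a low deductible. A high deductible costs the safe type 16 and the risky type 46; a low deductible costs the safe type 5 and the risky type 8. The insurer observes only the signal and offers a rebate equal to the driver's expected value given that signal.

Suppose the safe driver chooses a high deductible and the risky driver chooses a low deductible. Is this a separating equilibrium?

If types separate, high deductible earns payment 135 and low deductible earns 64.
Safe: high deductible gives 135 − 16 = 119; low deductible gives 64 − 5 = 59. No deviation. ✓
Risky: low deductible gives 64 − 8 = 56; high deductible gives 135 − 46 = 89. Would deviate. ✗

No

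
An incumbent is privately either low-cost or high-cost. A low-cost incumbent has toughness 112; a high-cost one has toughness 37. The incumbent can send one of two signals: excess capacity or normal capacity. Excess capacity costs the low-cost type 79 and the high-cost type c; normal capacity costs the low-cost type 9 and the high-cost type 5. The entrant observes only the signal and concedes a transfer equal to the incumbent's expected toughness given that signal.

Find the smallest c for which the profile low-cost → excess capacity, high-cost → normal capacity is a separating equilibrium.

Under separation: excess capacity → low-cost (pays 112); normal capacity → high-cost (pays 37).
Low-cost: 112 − 79 = 33 ≥ 37 − 9 = 28. Holds regardless of c. ✓
High-cost: 37 − 5 ≥ 112 − c, so c ≥ 112 − 32 = 80.

80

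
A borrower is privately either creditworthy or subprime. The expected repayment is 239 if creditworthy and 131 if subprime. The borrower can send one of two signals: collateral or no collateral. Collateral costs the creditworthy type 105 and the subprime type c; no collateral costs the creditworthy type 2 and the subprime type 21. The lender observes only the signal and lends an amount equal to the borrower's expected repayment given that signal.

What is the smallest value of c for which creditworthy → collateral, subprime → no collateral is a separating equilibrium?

Under separation: collateral → creditworthy (pays 239); no collateral → subprime (pays 131).
Creditworthy: 239 − 105 = 134 ≥ 131 − 2 = 129. Holds regardless of c. ✓
Subprime: 131 − 21 ≥ 239 − c, so c ≥ 239 − 110 = 129.

129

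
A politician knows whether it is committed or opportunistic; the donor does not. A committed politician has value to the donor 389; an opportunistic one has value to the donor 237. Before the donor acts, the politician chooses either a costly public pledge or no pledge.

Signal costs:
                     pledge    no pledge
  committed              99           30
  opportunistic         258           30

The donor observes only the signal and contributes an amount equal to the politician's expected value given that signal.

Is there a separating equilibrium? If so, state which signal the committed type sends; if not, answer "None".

Try committed → pledge, opportunistic → no pledge:
  If types separate, pledge earns payment 389 and no pledge earns 237.
  Committed: pledge gives 389 − 99 = 290; no pledge gives 237 − 30 = 207. No deviation. ✓
  Opportunistic: no pledge gives 237 − 30 = 207; pledge gives 389 − 258 = 131. No deviation. ✓
Both hold — the committed type sends pledge.

pledge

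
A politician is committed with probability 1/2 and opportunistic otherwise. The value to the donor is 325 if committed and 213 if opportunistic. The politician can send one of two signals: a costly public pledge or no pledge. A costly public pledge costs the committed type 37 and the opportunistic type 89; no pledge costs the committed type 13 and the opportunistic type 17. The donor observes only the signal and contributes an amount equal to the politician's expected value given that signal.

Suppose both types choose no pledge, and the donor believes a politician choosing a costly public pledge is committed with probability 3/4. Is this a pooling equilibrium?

No

On the equilibrium path (no pledge) the donor holds the prior 1/2 and pays 1/2·325 + 1/2·213 = 269. Off-path (pledge) belief 3/4 gives 3/4·325 + 1/4·213 = 297.
Committed: no pledge gives 269 − 13 = 256; pledge gives 297 − 37 = 260. Deviates. ✗
Opportunistic: no pledge gives 269 − 17 = 252; pledge gives 297 − 89 = 208. Stays. ✓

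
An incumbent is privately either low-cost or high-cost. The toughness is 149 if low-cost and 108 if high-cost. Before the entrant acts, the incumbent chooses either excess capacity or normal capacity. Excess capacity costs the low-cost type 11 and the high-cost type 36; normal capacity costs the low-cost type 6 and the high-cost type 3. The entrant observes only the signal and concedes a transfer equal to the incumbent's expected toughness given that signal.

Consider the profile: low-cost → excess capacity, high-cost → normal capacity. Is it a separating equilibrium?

If types separate, excess capacity earns payment 149 and normal capacity earns 108.
Low-cost: excess capacity gives 149 − 11 = 138; normal capacity gives 108 − 6 = 102. No deviation. ✓
High-cost: normal capacity gives 108 − 3 = 105; excess capacity gives 149 − 36 = 113. Would deviate. ✗

No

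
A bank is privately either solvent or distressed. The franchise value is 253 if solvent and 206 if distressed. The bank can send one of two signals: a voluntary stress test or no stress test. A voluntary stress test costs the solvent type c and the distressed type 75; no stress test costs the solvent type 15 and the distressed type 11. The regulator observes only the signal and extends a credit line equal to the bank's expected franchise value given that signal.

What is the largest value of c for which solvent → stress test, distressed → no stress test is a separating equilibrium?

62

Under separation: stress test → solvent (pays 253); no stress test → distressed (pays 206).
Distressed: 206 − 11 = 195 ≥ 253 − 75 = 178. Holds regardless of c. ✓
Solvent: 253 − c ≥ 206 − 15, so c ≤ 253 − 191 = 62.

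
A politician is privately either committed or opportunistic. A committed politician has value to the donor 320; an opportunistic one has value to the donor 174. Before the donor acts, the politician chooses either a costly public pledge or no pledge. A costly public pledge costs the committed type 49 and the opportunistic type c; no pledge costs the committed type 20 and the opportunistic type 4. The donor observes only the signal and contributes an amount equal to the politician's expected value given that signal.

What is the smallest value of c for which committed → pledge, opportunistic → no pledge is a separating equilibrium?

Under separation: pledge → committed (pays 320); no pledge → opportunistic (pays 174).
Committed: 320 − 49 = 271 ≥ 174 − 20 = 154. Holds regardless of c. ✓
Opportunistic: 174 − 4 ≥ 320 − c, so c ≥ 320 − 170 = 150.

150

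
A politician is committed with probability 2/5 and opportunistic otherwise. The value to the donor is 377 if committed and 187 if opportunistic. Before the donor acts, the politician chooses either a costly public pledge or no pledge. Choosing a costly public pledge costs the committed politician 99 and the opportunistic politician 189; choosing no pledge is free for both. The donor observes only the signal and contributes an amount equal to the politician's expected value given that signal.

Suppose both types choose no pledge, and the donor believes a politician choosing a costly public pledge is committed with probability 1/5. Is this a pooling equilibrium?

Yes

At the pooled signal (no pledge) the donor holds the prior 2/5 and pays 2/5·377 + 3/5·187 = 263. Off-path (pledge) belief 1/5 gives 1/5·377 + 4/5·187 = 225.
Committed: no pledge gives 263 − 0 = 263; pledge gives 225 − 99 = 126. Stays. ✓
Opportunistic: no pledge gives 263 − 0 = 263; pledge gives 225 − 189 = 36. Stays. ✓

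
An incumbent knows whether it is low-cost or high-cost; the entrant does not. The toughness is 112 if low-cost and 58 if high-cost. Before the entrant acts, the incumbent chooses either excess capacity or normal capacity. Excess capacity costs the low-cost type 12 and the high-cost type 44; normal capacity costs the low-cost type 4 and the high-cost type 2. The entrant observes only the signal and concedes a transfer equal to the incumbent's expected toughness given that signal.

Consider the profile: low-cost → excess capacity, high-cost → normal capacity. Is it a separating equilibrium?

Under separation the entrant infers type exactly: excess capacity → low-cost (pays 112), normal capacity → high-cost (pays 58).
Low-cost: excess capacity gives 112 − 12 = 100; normal capacity gives 58 − 4 = 54. No deviation. ✓
High-cost: normal capacity gives 58 − 2 = 56; excess capacity gives 112 − 44 = 68. Would deviate. ✗

No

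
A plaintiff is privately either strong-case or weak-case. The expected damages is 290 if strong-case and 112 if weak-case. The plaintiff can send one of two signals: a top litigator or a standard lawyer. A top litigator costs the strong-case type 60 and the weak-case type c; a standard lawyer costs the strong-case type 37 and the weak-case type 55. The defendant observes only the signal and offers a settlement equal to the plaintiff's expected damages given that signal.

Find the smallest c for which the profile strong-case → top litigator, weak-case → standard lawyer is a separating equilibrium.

233

Under separation: top litigator → strong-case (pays 290); standard lawyer → weak-case (pays 112).
Strong-case: 290 − 60 = 230 ≥ 112 − 37 = 75. Holds regardless of c. ✓
Weak-case: 112 − 55 ≥ 290 − c, so c ≥ 290 − 57 = 233.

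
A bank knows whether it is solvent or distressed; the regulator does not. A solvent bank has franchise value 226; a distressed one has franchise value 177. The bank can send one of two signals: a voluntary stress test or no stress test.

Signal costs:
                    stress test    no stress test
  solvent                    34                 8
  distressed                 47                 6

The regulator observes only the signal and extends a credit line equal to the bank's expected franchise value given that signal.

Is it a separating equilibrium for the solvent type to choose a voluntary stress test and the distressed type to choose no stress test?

No

If types separate, stress test earns payment 226 and no stress test earns 177.
Solvent: stress test gives 226 − 34 = 192; no stress test gives 177 − 8 = 169. No deviation. ✓
Distressed: no stress test gives 177 − 6 = 171; stress test gives 226 − 47 = 179. Would deviate. ✗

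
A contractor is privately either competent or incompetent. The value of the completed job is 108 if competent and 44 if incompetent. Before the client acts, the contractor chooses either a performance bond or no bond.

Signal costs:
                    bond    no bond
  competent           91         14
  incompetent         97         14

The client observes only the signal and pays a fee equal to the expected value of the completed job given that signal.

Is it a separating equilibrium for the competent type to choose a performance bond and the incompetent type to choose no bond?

No

Under separation the client infers type exactly: bond → competent (pays 108), no bond → incompetent (pays 44).
Competent: bond gives 108 − 91 = 17; no bond gives 44 − 14 = 30. Would deviate. ✗
Incompetent: no bond gives 44 − 14 = 30; bond gives 108 − 97 = 11. No deviation. ✓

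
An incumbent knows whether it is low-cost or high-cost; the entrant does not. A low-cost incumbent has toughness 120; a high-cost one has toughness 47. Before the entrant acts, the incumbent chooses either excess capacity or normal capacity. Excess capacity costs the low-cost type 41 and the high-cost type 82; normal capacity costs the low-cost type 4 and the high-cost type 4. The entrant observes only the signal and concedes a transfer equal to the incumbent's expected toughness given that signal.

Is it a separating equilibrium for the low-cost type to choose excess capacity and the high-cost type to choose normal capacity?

If types separate, excess capacity earns payment 120 and normal capacity earns 47.
Low-cost: excess capacity gives 120 − 41 = 79; normal capacity gives 47 − 4 = 43. No deviation. ✓
High-cost: normal capacity gives 47 − 4 = 43; excess capacity gives 120 − 82 = 38. No deviation. ✓
Both incentive constraints hold.

Yes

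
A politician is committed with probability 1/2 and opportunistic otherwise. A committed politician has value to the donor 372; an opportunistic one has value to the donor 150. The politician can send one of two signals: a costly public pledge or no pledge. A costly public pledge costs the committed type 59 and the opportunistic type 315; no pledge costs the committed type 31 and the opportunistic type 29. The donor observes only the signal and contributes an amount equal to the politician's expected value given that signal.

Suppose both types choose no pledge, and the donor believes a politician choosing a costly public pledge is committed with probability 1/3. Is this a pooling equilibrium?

Yes

At the pooled signal (no pledge) the donor holds the prior 1/2 and pays 1/2·372 + 1/2·150 = 261. Off-path (pledge) belief 1/3 gives 1/3·372 + 2/3·150 = 224.
Committed: no pledge gives 261 − 31 = 230; pledge gives 224 − 59 = 165. Stays. ✓
Opportunistic: no pledge gives 261 − 29 = 232; pledge gives 224 − 315 = -91. Stays. ✓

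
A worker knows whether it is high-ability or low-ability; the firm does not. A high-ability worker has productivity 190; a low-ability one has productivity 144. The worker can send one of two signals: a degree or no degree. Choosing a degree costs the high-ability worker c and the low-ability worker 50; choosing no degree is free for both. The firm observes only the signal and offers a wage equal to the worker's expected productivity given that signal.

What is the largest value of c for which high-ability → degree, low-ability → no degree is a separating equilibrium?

Under separation: degree → high-ability (pays 190); no degree → low-ability (pays 144).
Low-ability: 144 − 0 = 144 ≥ 190 − 50 = 140. Holds regardless of c. ✓
High-ability: 190 − c ≥ 144 − 0, so c ≤ 190 − 144 = 46.

46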